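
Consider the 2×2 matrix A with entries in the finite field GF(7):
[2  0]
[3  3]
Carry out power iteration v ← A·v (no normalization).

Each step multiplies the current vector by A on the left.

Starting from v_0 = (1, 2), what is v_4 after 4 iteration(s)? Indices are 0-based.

v_4 = (2, 0)

v_0 = (1, 2).
v_1 = A·v_0 = (2, 2).
v_2 = A·v_1 = (4, 5).
v_3 = A·v_2 = (1, 6).
v_4 = A·v_3 = (2, 0).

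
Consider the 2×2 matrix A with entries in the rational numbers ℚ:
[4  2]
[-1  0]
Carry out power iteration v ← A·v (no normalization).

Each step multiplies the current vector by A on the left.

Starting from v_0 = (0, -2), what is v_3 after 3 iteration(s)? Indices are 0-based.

v_0 = (0, -2).
v_1 = A·v_0 = (-4, 0).
v_2 = A·v_1 = (-16, 4).
v_3 = A·v_2 = (-56, 16).

v_3 = (-56, 16)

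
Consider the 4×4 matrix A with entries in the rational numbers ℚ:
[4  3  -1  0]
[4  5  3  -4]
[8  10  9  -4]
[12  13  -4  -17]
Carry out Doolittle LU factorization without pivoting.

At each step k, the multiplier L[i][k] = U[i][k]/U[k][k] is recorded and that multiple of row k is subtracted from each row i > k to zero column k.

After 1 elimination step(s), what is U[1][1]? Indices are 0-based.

[col 0] pivot 4
  R1 -= 1*R0 → (0, 2, 4, -4)  (L[1][0] := 1)
  R2 -= 2*R0 → (0, 4, 11, -4)  (L[2][0] := 2)
  R3 -= 3*R0 → (0, 4, -1, -17)  (L[3][0] := 3)

U[1][1] = 2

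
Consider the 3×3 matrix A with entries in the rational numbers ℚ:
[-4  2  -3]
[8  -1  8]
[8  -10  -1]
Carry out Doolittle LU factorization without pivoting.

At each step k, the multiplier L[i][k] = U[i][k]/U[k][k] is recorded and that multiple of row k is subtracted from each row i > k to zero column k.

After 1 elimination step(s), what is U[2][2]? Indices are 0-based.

[col 0] pivot -4
  R1 -= -2*R0 → (0, 3, 2)  (L[1][0] := -2)
  R2 -= -2*R0 → (0, -6, -7)  (L[2][0] := -2)

U[2][2] = -7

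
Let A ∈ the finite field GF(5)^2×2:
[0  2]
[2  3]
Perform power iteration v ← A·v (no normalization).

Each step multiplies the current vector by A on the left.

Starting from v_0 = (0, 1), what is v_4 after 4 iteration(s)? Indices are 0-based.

v_4 = (2, 0)

v_0 = (0, 1).
v_1 = A·v_0 = (2, 3).
v_2 = A·v_1 = (1, 3).
v_3 = A·v_2 = (1, 1).
v_4 = A·v_3 = (2, 0).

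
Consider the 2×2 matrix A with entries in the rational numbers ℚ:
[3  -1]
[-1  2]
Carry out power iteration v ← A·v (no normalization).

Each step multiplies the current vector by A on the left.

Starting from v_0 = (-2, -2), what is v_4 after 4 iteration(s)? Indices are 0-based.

v_4 = (-100, 50)

v_0 = (-2, -2).
v_1 = A·v_0 = (-4, -2).
v_2 = A·v_1 = (-10, 0).
v_3 = A·v_2 = (-30, 10).
v_4 = A·v_3 = (-100, 50).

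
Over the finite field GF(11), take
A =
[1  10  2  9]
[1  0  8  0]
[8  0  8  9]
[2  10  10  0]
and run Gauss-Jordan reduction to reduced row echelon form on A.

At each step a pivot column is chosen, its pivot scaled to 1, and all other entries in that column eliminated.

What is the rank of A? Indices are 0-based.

step 1: normalize row 0 (÷1) = (1, 10, 2, 9)
  row 1: subtract 1×row0 = (0, 1, 6, 2)
  row 2: subtract 8×row0 = (0, 8, 3, 3)
  row 3: subtract 2×row0 = (0, 1, 6, 4)
step 2: normalize row 1 (÷1) = (0, 1, 6, 2)
  row 0: subtract 10×row1 = (1, 0, 8, 0)
  row 2: subtract 8×row1 = (0, 0, 10, 9)
  row 3: subtract 1×row1 = (0, 0, 0, 2)
step 3: normalize row 2 (÷10) = (0, 0, 1, 2)
  row 0: subtract 8×row2 = (1, 0, 0, 6)
  row 1: subtract 6×row2 = (0, 1, 0, 1)
step 4: normalize row 3 (÷2) = (0, 0, 0, 1)
  row 0: subtract 6×row3 = (1, 0, 0, 0)
  row 1: subtract 1×row3 = (0, 1, 0, 0)
  row 2: subtract 2×row3 = (0, 0, 1, 0)

rank = 4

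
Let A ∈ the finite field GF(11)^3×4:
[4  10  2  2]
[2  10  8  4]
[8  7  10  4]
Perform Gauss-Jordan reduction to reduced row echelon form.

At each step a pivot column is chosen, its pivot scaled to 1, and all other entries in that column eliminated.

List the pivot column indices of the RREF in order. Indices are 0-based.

pivot columns: 0, 1, 3

pivot(0,0)=4: scale R0 → (1, 8, 6, 6)
  clear (1,0): R1 −= (2)R0 → (0, 5, 7, 3)
  clear (2,0): R2 −= (8)R0 → (0, 9, 6, 0)
pivot(1,1)=5: scale R1 → (0, 1, 8, 5)
  clear (0,1): R0 −= (8)R1 → (1, 0, 8, 10)
  clear (2,1): R2 −= (9)R1 → (0, 0, 0, 10)
col 2: no nonzero at/below row 2; advance.
pivot(2,3)=10: scale R2 → (0, 0, 0, 1)
  clear (0,3): R0 −= (10)R2 → (1, 0, 8, 0)
  clear (1,3): R1 −= (5)R2 → (0, 1, 8, 0)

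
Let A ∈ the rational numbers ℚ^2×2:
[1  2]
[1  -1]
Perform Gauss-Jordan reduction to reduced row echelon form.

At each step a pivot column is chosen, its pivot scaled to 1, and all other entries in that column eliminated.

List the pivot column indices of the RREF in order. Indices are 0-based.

step 1: normalize row 0 (÷1) = (1, 2)
  row 1: subtract 1×row0 = (0, -3)
step 2: normalize row 1 (÷-3) = (0, 1)
  row 0: subtract 2×row1 = (1, 0)

pivot columns: 0, 1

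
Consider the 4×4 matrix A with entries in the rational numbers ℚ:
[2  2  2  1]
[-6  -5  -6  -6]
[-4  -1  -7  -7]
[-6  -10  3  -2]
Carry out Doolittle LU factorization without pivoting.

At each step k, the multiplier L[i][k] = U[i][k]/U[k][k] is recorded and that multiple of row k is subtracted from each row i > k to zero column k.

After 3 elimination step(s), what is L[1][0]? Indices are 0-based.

L[1][0] = -3

Step 1: pivot at (0,0) is 2.
  row1 ← row1 − (-3)·row0  ⇒  L[1][0]=-3, U row1=(0, 1, 0, -3)
  row2 ← row2 − (-2)·row0  ⇒  L[2][0]=-2, U row2=(0, 3, -3, -5)
  row3 ← row3 − (-3)·row0  ⇒  L[3][0]=-3, U row3=(0, -4, 9, 1)
Step 2: pivot at (1,1) is 1.
  row2 ← row2 − (3)·row1  ⇒  L[2][1]=3, U row2=(0, 0, -3, 4)
  row3 ← row3 − (-4)·row1  ⇒  L[3][1]=-4, U row3=(0, 0, 9, -11)
Step 3: pivot at (2,2) is -3.
  row3 ← row3 − (-3)·row2  ⇒  L[3][2]=-3, U row3=(0, 0, 0, 1)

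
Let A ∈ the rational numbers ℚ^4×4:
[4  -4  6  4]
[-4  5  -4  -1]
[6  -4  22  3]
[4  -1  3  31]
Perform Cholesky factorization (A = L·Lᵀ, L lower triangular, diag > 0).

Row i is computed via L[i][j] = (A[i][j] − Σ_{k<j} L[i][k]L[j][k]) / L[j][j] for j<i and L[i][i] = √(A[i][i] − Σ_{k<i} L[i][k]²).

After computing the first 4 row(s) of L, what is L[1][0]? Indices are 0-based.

L[1][0] = -2

Step 1: L[0][0] = √(4) = 2.
  L[1][0] = (-4) / L[0][0] = -2.
Step 2: L[1][1] = √(1) = 1.
  L[2][0] = (6) / L[0][0] = 3.
  L[2][1] = (2) / L[1][1] = 2.
Step 3: L[2][2] = √(9) = 3.
  L[3][0] = (4) / L[0][0] = 2.
  L[3][1] = (3) / L[1][1] = 3.
  L[3][2] = (-9) / L[2][2] = -3.
Step 4: L[3][3] = √(9) = 3.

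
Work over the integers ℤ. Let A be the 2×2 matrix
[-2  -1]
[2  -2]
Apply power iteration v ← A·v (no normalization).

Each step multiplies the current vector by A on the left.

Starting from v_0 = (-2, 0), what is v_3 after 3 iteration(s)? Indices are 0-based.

v_3 = (-8, -40)

v_0 = (-2, 0).
v_1 = A·v_0 = (4, -4).
v_2 = A·v_1 = (-4, 16).
v_3 = A·v_2 = (-8, -40).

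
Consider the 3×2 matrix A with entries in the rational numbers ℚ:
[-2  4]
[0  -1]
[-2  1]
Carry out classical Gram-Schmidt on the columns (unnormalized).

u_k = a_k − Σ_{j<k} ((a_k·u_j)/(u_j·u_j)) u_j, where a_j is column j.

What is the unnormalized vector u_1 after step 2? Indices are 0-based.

Step 1: u_0 = a_0 = (-2, 0, -2).
Step 2: u_1 = a_1 − (-5/4)·u_0 = (3/2, -1, -3/2).

u_1 = (3/2, -1, -3/2)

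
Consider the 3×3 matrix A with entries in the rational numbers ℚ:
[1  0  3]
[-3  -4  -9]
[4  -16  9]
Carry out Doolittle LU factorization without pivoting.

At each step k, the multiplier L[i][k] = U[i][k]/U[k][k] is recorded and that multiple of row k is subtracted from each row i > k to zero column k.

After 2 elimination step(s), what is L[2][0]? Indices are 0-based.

Step 1: pivot at (0,0) is 1.
  row1 ← row1 − (-3)·row0  ⇒  L[1][0]=-3, U row1=(0, -4, 0)
  row2 ← row2 − (4)·row0  ⇒  L[2][0]=4, U row2=(0, -16, -3)
Step 2: pivot at (1,1) is -4.
  row2 ← row2 − (4)·row1  ⇒  L[2][1]=4, U row2=(0, 0, -3)

L[2][0] = 4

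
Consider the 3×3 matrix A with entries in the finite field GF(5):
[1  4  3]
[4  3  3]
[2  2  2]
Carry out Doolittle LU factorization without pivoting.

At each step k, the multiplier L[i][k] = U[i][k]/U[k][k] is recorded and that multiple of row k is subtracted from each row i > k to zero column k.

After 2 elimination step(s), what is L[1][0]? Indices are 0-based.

L[1][0] = 4

[col 0] pivot 1
  R1 -= 4*R0 → (0, 2, 1)  (L[1][0] := 4)
  R2 -= 2*R0 → (0, 4, 1)  (L[2][0] := 2)
[col 1] pivot 2
  R2 -= 2*R1 → (0, 0, 4)  (L[2][1] := 2)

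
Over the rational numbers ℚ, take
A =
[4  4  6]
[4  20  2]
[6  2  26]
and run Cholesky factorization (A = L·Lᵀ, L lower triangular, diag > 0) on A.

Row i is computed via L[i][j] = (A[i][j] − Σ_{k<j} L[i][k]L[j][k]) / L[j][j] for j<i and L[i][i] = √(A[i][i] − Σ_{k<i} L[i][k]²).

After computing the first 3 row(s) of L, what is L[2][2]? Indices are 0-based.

Step 1: L[0][0] = √(4) = 2.
  L[1][0] = (4) / L[0][0] = 2.
Step 2: L[1][1] = √(16) = 4.
  L[2][0] = (6) / L[0][0] = 3.
  L[2][1] = (-4) / L[1][1] = -1.
Step 3: L[2][2] = √(16) = 4.

L[2][2] = 4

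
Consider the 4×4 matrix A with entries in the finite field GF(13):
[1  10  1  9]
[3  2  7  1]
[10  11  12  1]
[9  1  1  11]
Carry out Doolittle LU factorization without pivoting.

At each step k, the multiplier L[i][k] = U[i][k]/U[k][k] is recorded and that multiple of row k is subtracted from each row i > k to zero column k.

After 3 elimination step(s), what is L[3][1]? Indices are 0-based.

[col 0] pivot 1
  R1 -= 3*R0 → (0, 11, 4, 0)  (L[1][0] := 3)
  R2 -= 10*R0 → (0, 2, 2, 2)  (L[2][0] := 10)
  R3 -= 9*R0 → (0, 2, 5, 8)  (L[3][0] := 9)
[col 1] pivot 11
  R2 -= 12*R1 → (0, 0, 6, 2)  (L[2][1] := 12)
  R3 -= 12*R1 → (0, 0, 9, 8)  (L[3][1] := 12)
[col 2] pivot 6
  R3 -= 8*R2 → (0, 0, 0, 5)  (L[3][2] := 8)

L[3][1] = 12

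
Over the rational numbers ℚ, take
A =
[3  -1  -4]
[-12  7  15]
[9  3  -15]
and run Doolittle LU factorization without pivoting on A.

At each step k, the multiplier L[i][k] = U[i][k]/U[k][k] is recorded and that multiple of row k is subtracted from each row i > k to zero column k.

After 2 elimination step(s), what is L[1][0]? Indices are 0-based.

L[1][0] = -4

k=0: U[0][0]=3
  eliminate (1,0): mult=-4, new row 1: (0, 3, -1); set L[1][0]=-4
  eliminate (2,0): mult=3, new row 2: (0, 6, -3); set L[2][0]=3
k=1: U[1][1]=3
  eliminate (2,1): mult=2, new row 2: (0, 0, -1); set L[2][1]=2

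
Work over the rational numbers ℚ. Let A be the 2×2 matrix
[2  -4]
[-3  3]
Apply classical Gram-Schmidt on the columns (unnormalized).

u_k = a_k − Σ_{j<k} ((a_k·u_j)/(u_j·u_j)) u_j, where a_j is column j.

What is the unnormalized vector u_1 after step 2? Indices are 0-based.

Step 1: u_0 = a_0 = (2, -3).
Step 2: u_1 = a_1 − (-17/13)·u_0 = (-18/13, -12/13).

u_1 = (-18/13, -12/13)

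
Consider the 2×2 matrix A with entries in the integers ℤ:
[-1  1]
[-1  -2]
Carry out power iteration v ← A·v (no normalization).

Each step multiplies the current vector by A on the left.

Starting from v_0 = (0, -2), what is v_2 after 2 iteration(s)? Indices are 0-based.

v_2 = (6, -6)

v_0 = (0, -2).
v_1 = A·v_0 = (-2, 4).
v_2 = A·v_1 = (6, -6).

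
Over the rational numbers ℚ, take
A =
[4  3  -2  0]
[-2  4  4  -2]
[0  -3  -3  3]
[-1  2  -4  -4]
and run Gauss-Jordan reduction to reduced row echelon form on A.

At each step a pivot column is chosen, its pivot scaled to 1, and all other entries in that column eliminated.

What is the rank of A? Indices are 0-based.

rank = 4

[1] R0 /= 4  ⇒  (1, 3/4, -1/2, 0)
     R1 -= -2·R0  ⇒  (0, 11/2, 3, -2)
     R3 -= -1·R0  ⇒  (0, 11/4, -9/2, -4)
[2] R1 /= 11/2  ⇒  (0, 1, 6/11, -4/11)
     R0 -= 3/4·R1  ⇒  (1, 0, -10/11, 3/11)
     R2 -= -3·R1  ⇒  (0, 0, -15/11, 21/11)
     R3 -= 11/4·R1  ⇒  (0, 0, -6, -3)
[3] R2 /= -15/11  ⇒  (0, 0, 1, -7/5)
     R0 -= -10/11·R2  ⇒  (1, 0, 0, -1)
     R1 -= 6/11·R2  ⇒  (0, 1, 0, 2/5)
     R3 -= -6·R2  ⇒  (0, 0, 0, -57/5)
[4] R3 /= -57/5  ⇒  (0, 0, 0, 1)
     R0 -= -1·R3  ⇒  (1, 0, 0, 0)
     R1 -= 2/5·R3  ⇒  (0, 1, 0, 0)
     R2 -= -7/5·R3  ⇒  (0, 0, 1, 0)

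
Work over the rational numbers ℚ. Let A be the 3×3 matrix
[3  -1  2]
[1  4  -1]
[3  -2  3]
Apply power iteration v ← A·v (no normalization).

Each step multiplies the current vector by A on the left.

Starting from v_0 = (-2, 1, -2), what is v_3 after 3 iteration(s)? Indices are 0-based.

v_0 = (-2, 1, -2).
v_1 = A·v_0 = (-11, 4, -14).
v_2 = A·v_1 = (-65, 19, -83).
v_3 = A·v_2 = (-380, 94, -482).

v_3 = (-380, 94, -482)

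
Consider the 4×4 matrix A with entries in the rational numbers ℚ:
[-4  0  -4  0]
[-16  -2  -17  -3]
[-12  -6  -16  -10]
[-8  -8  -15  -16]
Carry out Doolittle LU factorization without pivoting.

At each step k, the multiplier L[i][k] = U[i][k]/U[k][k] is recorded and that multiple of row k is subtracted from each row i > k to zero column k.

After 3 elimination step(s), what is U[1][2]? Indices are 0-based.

U[1][2] = -1

Step 1: pivot at (0,0) is -4.
  row1 ← row1 − (4)·row0  ⇒  L[1][0]=4, U row1=(0, -2, -1, -3)
  row2 ← row2 − (3)·row0  ⇒  L[2][0]=3, U row2=(0, -6, -4, -10)
  row3 ← row3 − (2)·row0  ⇒  L[3][0]=2, U row3=(0, -8, -7, -16)
Step 2: pivot at (1,1) is -2.
  row2 ← row2 − (3)·row1  ⇒  L[2][1]=3, U row2=(0, 0, -1, -1)
  row3 ← row3 − (4)·row1  ⇒  L[3][1]=4, U row3=(0, 0, -3, -4)
Step 3: pivot at (2,2) is -1.
  row3 ← row3 − (3)·row2  ⇒  L[3][2]=3, U row3=(0, 0, 0, -1)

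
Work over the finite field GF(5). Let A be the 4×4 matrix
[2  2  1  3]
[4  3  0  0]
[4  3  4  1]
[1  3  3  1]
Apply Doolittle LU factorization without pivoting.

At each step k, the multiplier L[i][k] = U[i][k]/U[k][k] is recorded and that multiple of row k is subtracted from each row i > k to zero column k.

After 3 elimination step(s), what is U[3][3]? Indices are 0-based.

U[3][3] = 1

Step 1: pivot at (0,0) is 2.
  row1 ← row1 − (2)·row0  ⇒  L[1][0]=2, U row1=(0, 4, 3, 4)
  row2 ← row2 − (2)·row0  ⇒  L[2][0]=2, U row2=(0, 4, 2, 0)
  row3 ← row3 − (3)·row0  ⇒  L[3][0]=3, U row3=(0, 2, 0, 2)
Step 2: pivot at (1,1) is 4.
  row2 ← row2 − (1)·row1  ⇒  L[2][1]=1, U row2=(0, 0, 4, 1)
  row3 ← row3 − (3)·row1  ⇒  L[3][1]=3, U row3=(0, 0, 1, 0)
Step 3: pivot at (2,2) is 4.
  row3 ← row3 − (4)·row2  ⇒  L[3][2]=4, U row3=(0, 0, 0, 1)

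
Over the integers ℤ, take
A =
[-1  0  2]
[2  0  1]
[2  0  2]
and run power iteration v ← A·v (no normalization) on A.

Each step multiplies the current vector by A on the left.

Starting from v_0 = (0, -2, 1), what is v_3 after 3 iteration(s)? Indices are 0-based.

v_0 = (0, -2, 1).
v_1 = A·v_0 = (2, 1, 2).
v_2 = A·v_1 = (2, 6, 8).
v_3 = A·v_2 = (14, 12, 20).

v_3 = (14, 12, 20)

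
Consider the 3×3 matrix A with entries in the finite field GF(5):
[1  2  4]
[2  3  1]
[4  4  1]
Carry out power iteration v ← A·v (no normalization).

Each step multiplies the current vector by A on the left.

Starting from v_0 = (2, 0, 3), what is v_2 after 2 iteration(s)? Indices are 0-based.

v_2 = (2, 0, 0)

v_0 = (2, 0, 3).
v_1 = A·v_0 = (4, 2, 1).
v_2 = A·v_1 = (2, 0, 0).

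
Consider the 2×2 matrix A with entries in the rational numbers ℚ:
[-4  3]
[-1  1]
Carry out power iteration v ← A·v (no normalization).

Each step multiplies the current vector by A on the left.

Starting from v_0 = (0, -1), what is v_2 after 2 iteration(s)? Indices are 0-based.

v_0 = (0, -1).
v_1 = A·v_0 = (-3, -1).
v_2 = A·v_1 = (9, 2).

v_2 = (9, 2)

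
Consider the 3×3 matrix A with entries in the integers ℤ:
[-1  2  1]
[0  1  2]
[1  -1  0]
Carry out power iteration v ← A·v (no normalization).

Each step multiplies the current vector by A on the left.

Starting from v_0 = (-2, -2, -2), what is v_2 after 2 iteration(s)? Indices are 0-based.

v_0 = (-2, -2, -2).
v_1 = A·v_0 = (-4, -6, 0).
v_2 = A·v_1 = (-8, -6, 2).

v_2 = (-8, -6, 2)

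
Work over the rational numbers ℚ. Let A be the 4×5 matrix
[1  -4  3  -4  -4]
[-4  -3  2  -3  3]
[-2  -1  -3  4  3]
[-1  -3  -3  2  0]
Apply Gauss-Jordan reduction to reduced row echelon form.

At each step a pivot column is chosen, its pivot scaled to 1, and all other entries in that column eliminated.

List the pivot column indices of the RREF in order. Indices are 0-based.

step 1: normalize row 0 (÷1) = (1, -4, 3, -4, -4)
  row 1: subtract -4×row0 = (0, -19, 14, -19, -13)
  row 2: subtract -2×row0 = (0, -9, 3, -4, -5)
  row 3: subtract -1×row0 = (0, -7, 0, -2, -4)
step 2: normalize row 1 (÷-19) = (0, 1, -14/19, 1, 13/19)
  row 0: subtract -4×row1 = (1, 0, 1/19, 0, -24/19)
  row 2: subtract -9×row1 = (0, 0, -69/19, 5, 22/19)
  row 3: subtract -7×row1 = (0, 0, -98/19, 5, 15/19)
step 3: normalize row 2 (÷-69/19) = (0, 0, 1, -95/69, -22/69)
  row 0: subtract 1/19×row2 = (1, 0, 0, 5/69, -86/69)
  row 1: subtract -14/19×row2 = (0, 1, 0, -1/69, 31/69)
  row 3: subtract -98/19×row2 = (0, 0, 0, -145/69, -59/69)
step 4: normalize row 3 (÷-145/69) = (0, 0, 0, 1, 59/145)
  row 0: subtract 5/69×row3 = (1, 0, 0, 0, -37/29)
  row 1: subtract -1/69×row3 = (0, 1, 0, 0, 66/145)
  row 2: subtract -95/69×row3 = (0, 0, 1, 0, 7/29)

pivot columns: 0, 1, 2, 3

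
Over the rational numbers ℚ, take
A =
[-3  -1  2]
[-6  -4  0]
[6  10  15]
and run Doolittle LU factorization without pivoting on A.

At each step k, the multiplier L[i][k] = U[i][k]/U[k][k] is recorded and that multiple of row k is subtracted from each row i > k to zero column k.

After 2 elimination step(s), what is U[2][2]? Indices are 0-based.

U[2][2] = 3

Step 1: pivot at (0,0) is -3.
  row1 ← row1 − (2)·row0  ⇒  L[1][0]=2, U row1=(0, -2, -4)
  row2 ← row2 − (-2)·row0  ⇒  L[2][0]=-2, U row2=(0, 8, 19)
Step 2: pivot at (1,1) is -2.
  row2 ← row2 − (-4)·row1  ⇒  L[2][1]=-4, U row2=(0, 0, 3)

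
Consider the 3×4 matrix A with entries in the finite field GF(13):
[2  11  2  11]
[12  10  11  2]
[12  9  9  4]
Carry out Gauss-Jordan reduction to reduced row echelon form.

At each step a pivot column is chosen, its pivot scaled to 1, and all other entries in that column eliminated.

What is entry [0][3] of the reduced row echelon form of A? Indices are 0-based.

step 1: normalize row 0 (÷2) = (1, 12, 1, 12)
  row 1: subtract 12×row0 = (0, 9, 12, 1)
  row 2: subtract 12×row0 = (0, 8, 10, 3)
step 2: normalize row 1 (÷9) = (0, 1, 10, 3)
  row 0: subtract 12×row1 = (1, 0, 11, 2)
  row 2: subtract 8×row1 = (0, 0, 8, 5)
step 3: normalize row 2 (÷8) = (0, 0, 1, 12)
  row 0: subtract 11×row2 = (1, 0, 0, 0)
  row 1: subtract 10×row2 = (0, 1, 0, 0)

M[0][3] = 0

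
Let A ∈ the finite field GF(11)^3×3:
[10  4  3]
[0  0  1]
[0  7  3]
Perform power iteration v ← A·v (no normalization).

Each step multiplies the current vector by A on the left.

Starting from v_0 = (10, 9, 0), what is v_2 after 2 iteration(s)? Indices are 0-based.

v_0 = (10, 9, 0).
v_1 = A·v_0 = (4, 0, 8).
v_2 = A·v_1 = (9, 8, 2).

v_2 = (9, 8, 2)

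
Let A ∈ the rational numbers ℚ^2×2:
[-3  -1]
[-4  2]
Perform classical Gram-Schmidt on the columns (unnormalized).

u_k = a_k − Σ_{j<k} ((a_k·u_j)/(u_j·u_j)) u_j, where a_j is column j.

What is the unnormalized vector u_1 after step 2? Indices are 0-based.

Step 1: u_0 = a_0 = (-3, -4).
Step 2: u_1 = a_1 − (-1/5)·u_0 = (-8/5, 6/5).

u_1 = (-8/5, 6/5)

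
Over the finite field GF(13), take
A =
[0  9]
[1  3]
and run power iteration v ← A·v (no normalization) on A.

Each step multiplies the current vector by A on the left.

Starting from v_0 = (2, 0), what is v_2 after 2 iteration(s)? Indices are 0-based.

v_2 = (5, 6)

v_0 = (2, 0).
v_1 = A·v_0 = (0, 2).
v_2 = A·v_1 = (5, 6).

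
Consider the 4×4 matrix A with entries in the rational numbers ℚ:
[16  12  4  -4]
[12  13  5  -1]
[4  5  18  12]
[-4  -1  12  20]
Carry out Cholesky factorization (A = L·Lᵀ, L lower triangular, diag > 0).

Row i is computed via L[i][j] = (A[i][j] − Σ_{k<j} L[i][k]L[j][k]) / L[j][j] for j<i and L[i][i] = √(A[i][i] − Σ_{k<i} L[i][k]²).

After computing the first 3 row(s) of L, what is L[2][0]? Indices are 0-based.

L[2][0] = 1

Step 1: L[0][0] = √(16) = 4.
  L[1][0] = (12) / L[0][0] = 3.
Step 2: L[1][1] = √(4) = 2.
  L[2][0] = (4) / L[0][0] = 1.
  L[2][1] = (2) / L[1][1] = 1.
Step 3: L[2][2] = √(16) = 4.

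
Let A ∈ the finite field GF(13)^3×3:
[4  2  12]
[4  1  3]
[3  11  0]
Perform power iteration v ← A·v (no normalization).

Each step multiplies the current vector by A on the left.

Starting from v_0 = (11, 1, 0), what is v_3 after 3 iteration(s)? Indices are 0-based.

v_3 = (8, 8, 7)

v_0 = (11, 1, 0).
v_1 = A·v_0 = (7, 6, 5).
v_2 = A·v_1 = (9, 10, 9).
v_3 = A·v_2 = (8, 8, 7).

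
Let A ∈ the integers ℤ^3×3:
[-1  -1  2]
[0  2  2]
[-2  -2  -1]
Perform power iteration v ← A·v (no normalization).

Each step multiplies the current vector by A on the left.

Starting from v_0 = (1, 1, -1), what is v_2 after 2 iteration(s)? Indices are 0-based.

v_0 = (1, 1, -1).
v_1 = A·v_0 = (-4, 0, -3).
v_2 = A·v_1 = (-2, -6, 11).

v_2 = (-2, -6, 11)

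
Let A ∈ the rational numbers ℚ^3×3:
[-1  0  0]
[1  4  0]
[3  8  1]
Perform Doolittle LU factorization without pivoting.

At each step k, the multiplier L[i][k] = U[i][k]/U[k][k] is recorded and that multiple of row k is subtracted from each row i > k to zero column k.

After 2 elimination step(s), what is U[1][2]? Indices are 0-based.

U[1][2] = 0

Step 1: pivot at (0,0) is -1.
  row1 ← row1 − (-1)·row0  ⇒  L[1][0]=-1, U row1=(0, 4, 0)
  row2 ← row2 − (-3)·row0  ⇒  L[2][0]=-3, U row2=(0, 8, 1)
Step 2: pivot at (1,1) is 4.
  row2 ← row2 − (2)·row1  ⇒  L[2][1]=2, U row2=(0, 0, 1)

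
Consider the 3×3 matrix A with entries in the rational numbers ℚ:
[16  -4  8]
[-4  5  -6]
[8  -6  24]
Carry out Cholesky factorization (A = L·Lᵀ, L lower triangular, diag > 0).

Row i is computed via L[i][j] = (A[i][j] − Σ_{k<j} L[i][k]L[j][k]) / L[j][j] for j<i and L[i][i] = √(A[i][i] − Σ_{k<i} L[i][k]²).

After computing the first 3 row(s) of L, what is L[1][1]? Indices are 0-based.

Step 1: L[0][0] = √(16) = 4.
  L[1][0] = (-4) / L[0][0] = -1.
Step 2: L[1][1] = √(4) = 2.
  L[2][0] = (8) / L[0][0] = 2.
  L[2][1] = (-4) / L[1][1] = -2.
Step 3: L[2][2] = √(16) = 4.

L[1][1] = 2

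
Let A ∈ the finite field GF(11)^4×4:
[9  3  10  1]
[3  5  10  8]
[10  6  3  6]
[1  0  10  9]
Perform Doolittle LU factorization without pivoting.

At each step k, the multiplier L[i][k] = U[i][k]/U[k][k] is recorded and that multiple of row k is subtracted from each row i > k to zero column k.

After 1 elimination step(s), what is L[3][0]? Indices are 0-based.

L[3][0] = 5

k=0: U[0][0]=9
  eliminate (1,0): mult=4, new row 1: (0, 4, 3, 4); set L[1][0]=4
  eliminate (2,0): mult=6, new row 2: (0, 10, 9, 0); set L[2][0]=6
  eliminate (3,0): mult=5, new row 3: (0, 7, 4, 4); set L[3][0]=5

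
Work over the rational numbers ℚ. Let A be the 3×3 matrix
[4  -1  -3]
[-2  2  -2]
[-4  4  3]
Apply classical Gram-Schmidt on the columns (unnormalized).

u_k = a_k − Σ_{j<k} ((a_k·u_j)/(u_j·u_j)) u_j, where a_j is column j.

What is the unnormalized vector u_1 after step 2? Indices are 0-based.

Step 1: u_0 = a_0 = (4, -2, -4).
Step 2: u_1 = a_1 − (-2/3)·u_0 = (5/3, 2/3, 4/3).

u_1 = (5/3, 2/3, 4/3)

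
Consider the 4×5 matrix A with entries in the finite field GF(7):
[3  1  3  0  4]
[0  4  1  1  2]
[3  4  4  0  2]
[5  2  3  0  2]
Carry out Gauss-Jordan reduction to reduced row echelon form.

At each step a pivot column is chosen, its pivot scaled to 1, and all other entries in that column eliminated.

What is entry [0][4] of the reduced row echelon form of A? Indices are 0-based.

M[0][4] = 3

[1] R0 /= 3  ⇒  (1, 5, 1, 0, 6)
     R2 -= 3·R0  ⇒  (0, 3, 1, 0, 5)
     R3 -= 5·R0  ⇒  (0, 5, 5, 0, 0)
[2] R1 /= 4  ⇒  (0, 1, 2, 2, 4)
     R0 -= 5·R1  ⇒  (1, 0, 5, 4, 0)
     R2 -= 3·R1  ⇒  (0, 0, 2, 1, 0)
     R3 -= 5·R1  ⇒  (0, 0, 2, 4, 1)
[3] R2 /= 2  ⇒  (0, 0, 1, 4, 0)
     R0 -= 5·R2  ⇒  (1, 0, 0, 5, 0)
     R1 -= 2·R2  ⇒  (0, 1, 0, 1, 4)
     R3 -= 2·R2  ⇒  (0, 0, 0, 3, 1)
[4] R3 /= 3  ⇒  (0, 0, 0, 1, 5)
     R0 -= 5·R3  ⇒  (1, 0, 0, 0, 3)
     R1 -= 1·R3  ⇒  (0, 1, 0, 0, 6)
     R2 -= 4·R3  ⇒  (0, 0, 1, 0, 1)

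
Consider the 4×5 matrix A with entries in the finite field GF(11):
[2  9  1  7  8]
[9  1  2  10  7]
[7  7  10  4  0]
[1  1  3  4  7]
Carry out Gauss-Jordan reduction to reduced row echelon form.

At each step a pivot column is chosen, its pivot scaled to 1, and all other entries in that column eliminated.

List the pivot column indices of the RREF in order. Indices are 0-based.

[1] R0 /= 2  ⇒  (1, 10, 6, 9, 4)
     R1 -= 9·R0  ⇒  (0, 10, 3, 6, 4)
     R2 -= 7·R0  ⇒  (0, 3, 1, 7, 5)
     R3 -= 1·R0  ⇒  (0, 2, 8, 6, 3)
[2] R1 /= 10  ⇒  (0, 1, 8, 5, 7)
     R0 -= 10·R1  ⇒  (1, 0, 3, 3, 0)
     R2 -= 3·R1  ⇒  (0, 0, 10, 3, 6)
     R3 -= 2·R1  ⇒  (0, 0, 3, 7, 0)
[3] R2 /= 10  ⇒  (0, 0, 1, 8, 5)
     R0 -= 3·R2  ⇒  (1, 0, 0, 1, 7)
     R1 -= 8·R2  ⇒  (0, 1, 0, 7, 0)
     R3 -= 3·R2  ⇒  (0, 0, 0, 5, 7)
[4] R3 /= 5  ⇒  (0, 0, 0, 1, 8)
     R0 -= 1·R3  ⇒  (1, 0, 0, 0, 10)
     R1 -= 7·R3  ⇒  (0, 1, 0, 0, 10)
     R2 -= 8·R3  ⇒  (0, 0, 1, 0, 7)

pivot columns: 0, 1, 2, 3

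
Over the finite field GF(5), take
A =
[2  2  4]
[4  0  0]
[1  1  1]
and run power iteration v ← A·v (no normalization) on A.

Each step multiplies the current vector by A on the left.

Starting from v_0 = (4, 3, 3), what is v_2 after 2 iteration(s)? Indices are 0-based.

v_2 = (4, 4, 2)

v_0 = (4, 3, 3).
v_1 = A·v_0 = (1, 1, 0).
v_2 = A·v_1 = (4, 4, 2).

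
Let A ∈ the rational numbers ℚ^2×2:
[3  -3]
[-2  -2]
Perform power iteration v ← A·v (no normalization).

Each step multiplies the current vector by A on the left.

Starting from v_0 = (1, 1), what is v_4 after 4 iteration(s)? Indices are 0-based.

v_4 = (156, 56)

v_0 = (1, 1).
v_1 = A·v_0 = (0, -4).
v_2 = A·v_1 = (12, 8).
v_3 = A·v_2 = (12, -40).
v_4 = A·v_3 = (156, 56).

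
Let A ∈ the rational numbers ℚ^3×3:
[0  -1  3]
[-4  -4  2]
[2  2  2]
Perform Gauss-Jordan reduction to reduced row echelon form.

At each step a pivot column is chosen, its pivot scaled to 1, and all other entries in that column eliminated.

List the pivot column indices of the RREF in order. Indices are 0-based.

step 1: exchange rows 0,1
step 1: normalize row 0 (÷-4) = (1, 1, -1/2)
  row 2: subtract 2×row0 = (0, 0, 3)
step 2: normalize row 1 (÷-1) = (0, 1, -3)
  row 0: subtract 1×row1 = (1, 0, 5/2)
step 3: normalize row 2 (÷3) = (0, 0, 1)
  row 0: subtract 5/2×row2 = (1, 0, 0)
  row 1: subtract -3×row2 = (0, 1, 0)

pivot columns: 0, 1, 2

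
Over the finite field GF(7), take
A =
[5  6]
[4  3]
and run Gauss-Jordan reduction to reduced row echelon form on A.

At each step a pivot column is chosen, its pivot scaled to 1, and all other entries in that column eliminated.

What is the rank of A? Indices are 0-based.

[1] R0 /= 5  ⇒  (1, 4)
     R1 -= 4·R0  ⇒  (0, 1)
[2] R1 /= 1  ⇒  (0, 1)
     R0 -= 4·R1  ⇒  (1, 0)

rank = 2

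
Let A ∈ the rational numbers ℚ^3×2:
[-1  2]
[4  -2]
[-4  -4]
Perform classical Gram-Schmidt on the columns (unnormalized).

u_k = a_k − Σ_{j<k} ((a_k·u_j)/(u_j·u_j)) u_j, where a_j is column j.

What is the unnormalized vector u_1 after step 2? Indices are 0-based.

u_1 = (24/11, -30/11, -36/11)

Step 1: u_0 = a_0 = (-1, 4, -4).
Step 2: u_1 = a_1 − (2/11)·u_0 = (24/11, -30/11, -36/11).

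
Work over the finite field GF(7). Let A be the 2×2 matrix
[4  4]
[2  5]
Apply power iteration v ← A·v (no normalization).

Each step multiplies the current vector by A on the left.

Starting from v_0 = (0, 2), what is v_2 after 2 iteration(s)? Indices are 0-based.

v_2 = (2, 3)

v_0 = (0, 2).
v_1 = A·v_0 = (1, 3).
v_2 = A·v_1 = (2, 3).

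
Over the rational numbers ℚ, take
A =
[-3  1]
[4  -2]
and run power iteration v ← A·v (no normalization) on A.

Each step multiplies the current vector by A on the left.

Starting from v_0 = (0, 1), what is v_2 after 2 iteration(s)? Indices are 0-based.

v_0 = (0, 1).
v_1 = A·v_0 = (1, -2).
v_2 = A·v_1 = (-5, 8).

v_2 = (-5, 8)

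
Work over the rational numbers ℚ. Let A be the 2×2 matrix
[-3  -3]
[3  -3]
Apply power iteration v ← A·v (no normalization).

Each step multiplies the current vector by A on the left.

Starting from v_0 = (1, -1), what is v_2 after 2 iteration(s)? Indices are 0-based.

v_2 = (-18, -18)

v_0 = (1, -1).
v_1 = A·v_0 = (0, 6).
v_2 = A·v_1 = (-18, -18).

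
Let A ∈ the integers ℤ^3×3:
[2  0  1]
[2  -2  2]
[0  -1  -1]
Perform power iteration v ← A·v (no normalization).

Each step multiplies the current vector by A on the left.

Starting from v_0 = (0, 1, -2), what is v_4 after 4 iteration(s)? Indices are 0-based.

v_0 = (0, 1, -2).
v_1 = A·v_0 = (-2, -6, 1).
v_2 = A·v_1 = (-3, 10, 5).
v_3 = A·v_2 = (-1, -16, -15).
v_4 = A·v_3 = (-17, 0, 31).

v_4 = (-17, 0, 31)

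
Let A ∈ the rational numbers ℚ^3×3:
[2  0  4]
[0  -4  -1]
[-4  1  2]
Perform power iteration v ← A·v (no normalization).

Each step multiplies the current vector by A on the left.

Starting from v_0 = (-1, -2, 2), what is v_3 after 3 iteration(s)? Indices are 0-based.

v_0 = (-1, -2, 2).
v_1 = A·v_0 = (6, 6, 6).
v_2 = A·v_1 = (36, -30, -6).
v_3 = A·v_2 = (48, 126, -186).

v_3 = (48, 126, -186)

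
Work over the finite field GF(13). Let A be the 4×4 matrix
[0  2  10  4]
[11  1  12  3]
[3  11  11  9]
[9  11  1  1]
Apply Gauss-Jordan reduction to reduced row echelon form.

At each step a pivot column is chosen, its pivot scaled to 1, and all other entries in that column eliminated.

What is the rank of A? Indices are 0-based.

pivot(0,0): swap R0↔R1
pivot(0,0)=11: scale R0 → (1, 6, 7, 5)
  clear (2,0): R2 −= (3)R0 → (0, 6, 3, 7)
  clear (3,0): R3 −= (9)R0 → (0, 9, 3, 8)
pivot(1,1)=2: scale R1 → (0, 1, 5, 2)
  clear (0,1): R0 −= (6)R1 → (1, 0, 3, 6)
  clear (2,1): R2 −= (6)R1 → (0, 0, 12, 8)
  clear (3,1): R3 −= (9)R1 → (0, 0, 10, 3)
pivot(2,2)=12: scale R2 → (0, 0, 1, 5)
  clear (0,2): R0 −= (3)R2 → (1, 0, 0, 4)
  clear (1,2): R1 −= (5)R2 → (0, 1, 0, 3)
  clear (3,2): R3 −= (10)R2 → (0, 0, 0, 5)
pivot(3,3)=5: scale R3 → (0, 0, 0, 1)
  clear (0,3): R0 −= (4)R3 → (1, 0, 0, 0)
  clear (1,3): R1 −= (3)R3 → (0, 1, 0, 0)
  clear (2,3): R2 −= (5)R3 → (0, 0, 1, 0)

rank = 4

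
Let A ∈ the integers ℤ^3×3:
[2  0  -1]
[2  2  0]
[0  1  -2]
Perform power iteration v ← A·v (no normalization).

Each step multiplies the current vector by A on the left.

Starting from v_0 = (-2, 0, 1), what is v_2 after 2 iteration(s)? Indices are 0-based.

v_2 = (-8, -18, 0)

v_0 = (-2, 0, 1).
v_1 = A·v_0 = (-5, -4, -2).
v_2 = A·v_1 = (-8, -18, 0).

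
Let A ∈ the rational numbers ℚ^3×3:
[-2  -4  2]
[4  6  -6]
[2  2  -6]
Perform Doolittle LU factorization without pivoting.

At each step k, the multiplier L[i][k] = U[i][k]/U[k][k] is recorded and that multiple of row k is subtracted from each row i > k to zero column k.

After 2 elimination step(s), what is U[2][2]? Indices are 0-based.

U[2][2] = -2

k=0: U[0][0]=-2
  eliminate (1,0): mult=-2, new row 1: (0, -2, -2); set L[1][0]=-2
  eliminate (2,0): mult=-1, new row 2: (0, -2, -4); set L[2][0]=-1
k=1: U[1][1]=-2
  eliminate (2,1): mult=1, new row 2: (0, 0, -2); set L[2][1]=1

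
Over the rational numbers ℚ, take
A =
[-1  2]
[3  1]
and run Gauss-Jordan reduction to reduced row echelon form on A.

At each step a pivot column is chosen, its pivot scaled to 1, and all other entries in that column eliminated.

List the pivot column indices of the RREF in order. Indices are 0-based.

pivot(0,0)=-1: scale R0 → (1, -2)
  clear (1,0): R1 −= (3)R0 → (0, 7)
pivot(1,1)=7: scale R1 → (0, 1)
  clear (0,1): R0 −= (-2)R1 → (1, 0)

pivot columns: 0, 1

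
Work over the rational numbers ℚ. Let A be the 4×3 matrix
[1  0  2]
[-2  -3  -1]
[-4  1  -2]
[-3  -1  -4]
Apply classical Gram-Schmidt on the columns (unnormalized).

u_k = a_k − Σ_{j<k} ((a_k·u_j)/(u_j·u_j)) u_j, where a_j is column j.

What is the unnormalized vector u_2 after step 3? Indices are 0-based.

u_2 = (371/305, 263/305, 316/305, -473/305)

Step 1: u_0 = a_0 = (1, -2, -4, -3).
Step 2: u_1 = a_1 − (1/6)·u_0 = (-1/6, -8/3, 5/3, -1/2).
Step 3: u_2 = a_2 − (4/5)·u_0 − (6/61)·u_1 = (371/305, 263/305, 316/305, -473/305).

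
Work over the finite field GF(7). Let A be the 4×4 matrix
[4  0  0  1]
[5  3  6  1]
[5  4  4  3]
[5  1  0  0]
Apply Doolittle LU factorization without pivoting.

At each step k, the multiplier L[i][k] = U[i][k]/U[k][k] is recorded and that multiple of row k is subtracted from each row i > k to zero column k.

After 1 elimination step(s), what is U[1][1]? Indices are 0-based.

Step 1: pivot at (0,0) is 4.
  row1 ← row1 − (3)·row0  ⇒  L[1][0]=3, U row1=(0, 3, 6, 5)
  row2 ← row2 − (3)·row0  ⇒  L[2][0]=3, U row2=(0, 4, 4, 0)
  row3 ← row3 − (3)·row0  ⇒  L[3][0]=3, U row3=(0, 1, 0, 4)

U[1][1] = 3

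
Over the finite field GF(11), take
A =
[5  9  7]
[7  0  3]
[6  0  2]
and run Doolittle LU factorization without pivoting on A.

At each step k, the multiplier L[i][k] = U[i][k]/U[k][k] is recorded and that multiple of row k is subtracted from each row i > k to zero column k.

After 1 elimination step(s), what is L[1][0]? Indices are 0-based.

[col 0] pivot 5
  R1 -= 8*R0 → (0, 5, 2)  (L[1][0] := 8)
  R2 -= 10*R0 → (0, 9, 9)  (L[2][0] := 10)

L[1][0] = 8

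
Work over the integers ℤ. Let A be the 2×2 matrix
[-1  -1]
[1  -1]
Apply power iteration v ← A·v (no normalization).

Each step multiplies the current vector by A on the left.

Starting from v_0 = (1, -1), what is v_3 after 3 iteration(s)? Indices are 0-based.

v_0 = (1, -1).
v_1 = A·v_0 = (0, 2).
v_2 = A·v_1 = (-2, -2).
v_3 = A·v_2 = (4, 0).

v_3 = (4, 0)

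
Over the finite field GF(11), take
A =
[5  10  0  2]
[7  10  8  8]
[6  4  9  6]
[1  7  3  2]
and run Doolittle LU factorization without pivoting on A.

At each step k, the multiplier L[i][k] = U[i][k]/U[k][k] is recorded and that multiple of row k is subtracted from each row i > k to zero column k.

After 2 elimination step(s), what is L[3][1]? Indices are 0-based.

L[3][1] = 7

k=0: U[0][0]=5
  eliminate (1,0): mult=8, new row 1: (0, 7, 8, 3); set L[1][0]=8
  eliminate (2,0): mult=10, new row 2: (0, 3, 9, 8); set L[2][0]=10
  eliminate (3,0): mult=9, new row 3: (0, 5, 3, 6); set L[3][0]=9
k=1: U[1][1]=7
  eliminate (2,1): mult=2, new row 2: (0, 0, 4, 2); set L[2][1]=2
  eliminate (3,1): mult=7, new row 3: (0, 0, 2, 7); set L[3][1]=7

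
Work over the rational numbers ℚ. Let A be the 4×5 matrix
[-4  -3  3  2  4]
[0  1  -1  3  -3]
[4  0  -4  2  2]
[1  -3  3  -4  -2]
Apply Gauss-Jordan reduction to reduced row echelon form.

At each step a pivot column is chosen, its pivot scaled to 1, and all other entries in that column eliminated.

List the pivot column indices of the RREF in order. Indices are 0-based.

step 1: normalize row 0 (÷-4) = (1, 3/4, -3/4, -1/2, -1)
  row 2: subtract 4×row0 = (0, -3, -1, 4, 6)
  row 3: subtract 1×row0 = (0, -15/4, 15/4, -7/2, -1)
step 2: normalize row 1 (÷1) = (0, 1, -1, 3, -3)
  row 0: subtract 3/4×row1 = (1, 0, 0, -11/4, 5/4)
  row 2: subtract -3×row1 = (0, 0, -4, 13, -3)
  row 3: subtract -15/4×row1 = (0, 0, 0, 31/4, -49/4)
step 3: normalize row 2 (÷-4) = (0, 0, 1, -13/4, 3/4)
  row 1: subtract -1×row2 = (0, 1, 0, -1/4, -9/4)
step 4: normalize row 3 (÷31/4) = (0, 0, 0, 1, -49/31)
  row 0: subtract -11/4×row3 = (1, 0, 0, 0, -96/31)
  row 1: subtract -1/4×row3 = (0, 1, 0, 0, -82/31)
  row 2: subtract -13/4×row3 = (0, 0, 1, 0, -136/31)

pivot columns: 0, 1, 2, 3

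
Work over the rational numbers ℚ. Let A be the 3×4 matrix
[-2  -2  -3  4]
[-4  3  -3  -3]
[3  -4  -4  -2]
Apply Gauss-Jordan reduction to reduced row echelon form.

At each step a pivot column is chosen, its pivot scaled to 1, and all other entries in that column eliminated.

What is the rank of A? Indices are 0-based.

rank = 3

step 1: normalize row 0 (÷-2) = (1, 1, 3/2, -2)
  row 1: subtract -4×row0 = (0, 7, 3, -11)
  row 2: subtract 3×row0 = (0, -7, -17/2, 4)
step 2: normalize row 1 (÷7) = (0, 1, 3/7, -11/7)
  row 0: subtract 1×row1 = (1, 0, 15/14, -3/7)
  row 2: subtract -7×row1 = (0, 0, -11/2, -7)
step 3: normalize row 2 (÷-11/2) = (0, 0, 1, 14/11)
  row 0: subtract 15/14×row2 = (1, 0, 0, -138/77)
  row 1: subtract 3/7×row2 = (0, 1, 0, -163/77)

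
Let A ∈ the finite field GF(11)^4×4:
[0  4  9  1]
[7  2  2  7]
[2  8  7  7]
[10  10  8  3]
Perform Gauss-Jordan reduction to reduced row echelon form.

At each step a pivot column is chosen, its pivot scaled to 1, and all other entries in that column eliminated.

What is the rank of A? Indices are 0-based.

rank = 4

pivot(0,0): swap R0↔R1
pivot(0,0)=7: scale R0 → (1, 5, 5, 1)
  clear (2,0): R2 −= (2)R0 → (0, 9, 8, 5)
  clear (3,0): R3 −= (10)R0 → (0, 4, 2, 4)
pivot(1,1)=4: scale R1 → (0, 1, 5, 3)
  clear (0,1): R0 −= (5)R1 → (1, 0, 2, 8)
  clear (2,1): R2 −= (9)R1 → (0, 0, 7, 0)
  clear (3,1): R3 −= (4)R1 → (0, 0, 4, 3)
pivot(2,2)=7: scale R2 → (0, 0, 1, 0)
  clear (0,2): R0 −= (2)R2 → (1, 0, 0, 8)
  clear (1,2): R1 −= (5)R2 → (0, 1, 0, 3)
  clear (3,2): R3 −= (4)R2 → (0, 0, 0, 3)
pivot(3,3)=3: scale R3 → (0, 0, 0, 1)
  clear (0,3): R0 −= (8)R3 → (1, 0, 0, 0)
  clear (1,3): R1 −= (3)R3 → (0, 1, 0, 0)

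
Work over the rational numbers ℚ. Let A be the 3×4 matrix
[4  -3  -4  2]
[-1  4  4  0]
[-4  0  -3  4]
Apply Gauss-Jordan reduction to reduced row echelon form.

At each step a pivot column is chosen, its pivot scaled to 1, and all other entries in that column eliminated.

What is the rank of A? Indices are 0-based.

rank = 3

pivot(0,0)=4: scale R0 → (1, -3/4, -1, 1/2)
  clear (1,0): R1 −= (-1)R0 → (0, 13/4, 3, 1/2)
  clear (2,0): R2 −= (-4)R0 → (0, -3, -7, 6)
pivot(1,1)=13/4: scale R1 → (0, 1, 12/13, 2/13)
  clear (0,1): R0 −= (-3/4)R1 → (1, 0, -4/13, 8/13)
  clear (2,1): R2 −= (-3)R1 → (0, 0, -55/13, 84/13)
pivot(2,2)=-55/13: scale R2 → (0, 0, 1, -84/55)
  clear (0,2): R0 −= (-4/13)R2 → (1, 0, 0, 8/55)
  clear (1,2): R1 −= (12/13)R2 → (0, 1, 0, 86/55)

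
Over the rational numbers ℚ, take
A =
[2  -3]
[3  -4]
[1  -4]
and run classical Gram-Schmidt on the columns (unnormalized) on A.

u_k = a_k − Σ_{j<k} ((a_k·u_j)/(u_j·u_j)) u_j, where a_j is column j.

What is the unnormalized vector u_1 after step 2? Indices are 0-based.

u_1 = (1/7, 5/7, -17/7)

Step 1: u_0 = a_0 = (2, 3, 1).
Step 2: u_1 = a_1 − (-11/7)·u_0 = (1/7, 5/7, -17/7).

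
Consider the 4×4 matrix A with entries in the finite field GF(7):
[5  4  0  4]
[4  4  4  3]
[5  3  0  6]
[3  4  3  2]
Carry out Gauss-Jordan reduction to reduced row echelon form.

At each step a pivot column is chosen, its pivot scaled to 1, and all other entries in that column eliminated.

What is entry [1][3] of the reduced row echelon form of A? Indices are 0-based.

pivot(0,0)=5: scale R0 → (1, 5, 0, 5)
  clear (1,0): R1 −= (4)R0 → (0, 5, 4, 4)
  clear (2,0): R2 −= (5)R0 → (0, 6, 0, 2)
  clear (3,0): R3 −= (3)R0 → (0, 3, 3, 1)
pivot(1,1)=5: scale R1 → (0, 1, 5, 5)
  clear (0,1): R0 −= (5)R1 → (1, 0, 3, 1)
  clear (2,1): R2 −= (6)R1 → (0, 0, 5, 0)
  clear (3,1): R3 −= (3)R1 → (0, 0, 2, 0)
pivot(2,2)=5: scale R2 → (0, 0, 1, 0)
  clear (0,2): R0 −= (3)R2 → (1, 0, 0, 1)
  clear (1,2): R1 −= (5)R2 → (0, 1, 0, 5)
  clear (3,2): R3 −= (2)R2 → (0, 0, 0, 0)
col 3: no nonzero at/below row 3; advance.

M[1][3] = 5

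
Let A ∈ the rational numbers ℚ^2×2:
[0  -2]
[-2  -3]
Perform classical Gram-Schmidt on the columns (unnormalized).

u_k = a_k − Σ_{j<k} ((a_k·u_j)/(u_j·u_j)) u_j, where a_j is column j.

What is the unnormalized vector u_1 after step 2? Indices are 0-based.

Step 1: u_0 = a_0 = (0, -2).
Step 2: u_1 = a_1 − (3/2)·u_0 = (-2, 0).

u_1 = (-2, 0)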